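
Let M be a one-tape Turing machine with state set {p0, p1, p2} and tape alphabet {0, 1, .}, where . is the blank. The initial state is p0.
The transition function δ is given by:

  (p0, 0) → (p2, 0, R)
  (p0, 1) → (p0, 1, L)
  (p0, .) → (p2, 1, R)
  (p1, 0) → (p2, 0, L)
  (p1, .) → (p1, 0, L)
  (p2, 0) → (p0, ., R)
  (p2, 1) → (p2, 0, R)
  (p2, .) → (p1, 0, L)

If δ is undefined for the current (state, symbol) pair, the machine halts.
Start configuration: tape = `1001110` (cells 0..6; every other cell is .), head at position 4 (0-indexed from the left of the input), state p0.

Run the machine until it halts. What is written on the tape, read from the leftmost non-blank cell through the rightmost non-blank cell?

100000.10

p0 | 1001[1]10..   read 1 → write 1, move L, go to p0
p0 | 100[1]110..   read 1 → write 1, move L, go to p0
p0 | 10[0]1110..   read 0 → write 0, move R, go to p2
p2 | 100[1]110..   read 1 → write 0, move R, go to p2
p2 | 1000[1]10..   read 1 → write 0, move R, go to p2
p2 | 10000[1]0..   read 1 → write 0, move R, go to p2
p2 | 100000[0]..   read 0 → write ., move R, go to p0
p0 | 100000.[.].   read . → write 1, move R, go to p2
p2 | 100000.1[.]   read . → write 0, move L, go to p1
p1 | 100000.[1]0
The non-blank tape span at halt is 100000.10.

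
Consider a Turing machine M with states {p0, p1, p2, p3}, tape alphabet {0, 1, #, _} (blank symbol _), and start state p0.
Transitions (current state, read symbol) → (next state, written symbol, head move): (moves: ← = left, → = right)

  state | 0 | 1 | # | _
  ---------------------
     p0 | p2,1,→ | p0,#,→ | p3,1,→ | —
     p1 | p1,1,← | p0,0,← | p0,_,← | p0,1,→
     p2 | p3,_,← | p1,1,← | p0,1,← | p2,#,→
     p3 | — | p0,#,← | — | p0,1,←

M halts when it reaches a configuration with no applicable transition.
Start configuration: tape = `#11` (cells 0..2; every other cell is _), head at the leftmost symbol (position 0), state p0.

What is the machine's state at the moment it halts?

p0

p0 | [#]11__   read # → write 1, move →, go to p3
p3 | 1[1]1__   read 1 → write #, move ←, go to p0
p0 | [1]#1__   read 1 → write #, move →, go to p0
p0 | #[#]1__   read # → write 1, move →, go to p3
p3 | #1[1]__   read 1 → write #, move ←, go to p0
p0 | #[1]#__   read 1 → write #, move →, go to p0
p0 | ##[#]__   read # → write 1, move →, go to p3
p3 | ##1[_]_   read _ → write 1, move ←, go to p0
p0 | ##[1]1_   read 1 → write #, move →, go to p0
p0 | ###[1]_   read 1 → write #, move →, go to p0
p0 | ####[_]
No transition is defined for (p0, _); M halts in state p0.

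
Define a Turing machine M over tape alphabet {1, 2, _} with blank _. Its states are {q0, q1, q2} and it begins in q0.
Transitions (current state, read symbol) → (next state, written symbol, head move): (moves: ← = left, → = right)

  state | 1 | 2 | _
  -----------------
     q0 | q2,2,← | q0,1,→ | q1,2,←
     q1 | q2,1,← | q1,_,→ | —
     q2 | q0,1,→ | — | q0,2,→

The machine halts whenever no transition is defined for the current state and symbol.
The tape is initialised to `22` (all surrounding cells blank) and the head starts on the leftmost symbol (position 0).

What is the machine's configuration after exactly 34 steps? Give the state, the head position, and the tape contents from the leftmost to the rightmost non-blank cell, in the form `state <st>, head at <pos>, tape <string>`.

state q2, head at 4, tape 1111122

q0 | [2]2_____   read 2 → write 1, move →, go to q0
q0 | 1[2]_____   read 2 → write 1, move →, go to q0
q0 | 11[_]____   read _ → write 2, move ←, go to q1
q1 | 1[1]2____   read 1 → write 1, move ←, go to q2
q2 | [1]12____   read 1 → write 1, move →, go to q0
q0 | 1[1]2____   read 1 → write 2, move ←, go to q2
q2 | [1]22____   read 1 → write 1, move →, go to q0
q0 | 1[2]2____   read 2 → write 1, move →, go to q0
q0 | 11[2]____   read 2 → write 1, move →, go to q0
q0 | 111[_]___   read _ → write 2, move ←, go to q1
q1 | 11[1]2___   read 1 → write 1, move ←, go to q2
q2 | 1[1]12___   read 1 → write 1, move →, go to q0
q0 | 11[1]2___   read 1 → write 2, move ←, go to q2
q2 | 1[1]22___   read 1 → write 1, move →, go to q0
q0 | 11[2]2___   read 2 → write 1, move →, go to q0
q0 | 111[2]___   read 2 → write 1, move →, go to q0
q0 | 1111[_]__   read _ → write 2, move ←, go to q1
q1 | 111[1]2__   read 1 → write 1, move ←, go to q2
q2 | 11[1]12__   read 1 → write 1, move →, go to q0
q0 | 111[1]2__   read 1 → write 2, move ←, go to q2
q2 | 11[1]22__   read 1 → write 1, move →, go to q0
q0 | 111[2]2__   read 2 → write 1, move →, go to q0
q0 | 1111[2]__   read 2 → write 1, move →, go to q0
q0 | 11111[_]_   read _ → write 2, move ←, go to q1
q1 | 1111[1]2_   read 1 → write 1, move ←, go to q2
q2 | 111[1]12_   read 1 → write 1, move →, go to q0
q0 | 1111[1]2_   read 1 → write 2, move ←, go to q2
q2 | 111[1]22_   read 1 → write 1, move →, go to q0
q0 | 1111[2]2_   read 2 → write 1, move →, go to q0
q0 | 11111[2]_   read 2 → write 1, move →, go to q0
q0 | 111111[_]   read _ → write 2, move ←, go to q1
q1 | 11111[1]2   read 1 → write 1, move ←, go to q2
q2 | 1111[1]12   read 1 → write 1, move →, go to q0
q0 | 11111[1]2   read 1 → write 2, move ←, go to q2
q2 | 1111[1]22
After 34 steps: state q2, head at 4, tape 1111122.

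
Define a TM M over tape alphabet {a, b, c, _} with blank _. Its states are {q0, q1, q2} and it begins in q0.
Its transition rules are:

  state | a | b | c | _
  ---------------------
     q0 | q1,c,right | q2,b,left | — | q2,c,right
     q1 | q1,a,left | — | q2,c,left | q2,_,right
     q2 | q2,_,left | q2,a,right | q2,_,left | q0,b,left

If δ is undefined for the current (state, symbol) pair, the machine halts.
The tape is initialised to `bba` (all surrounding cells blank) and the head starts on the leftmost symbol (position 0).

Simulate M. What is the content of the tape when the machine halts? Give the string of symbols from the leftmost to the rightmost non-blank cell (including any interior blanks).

q0 | ____[b]ba   read b → write b, move left, go to q2
q2 | ___[_]bba   read _ → write b, move left, go to q0
q0 | __[_]bbba   read _ → write c, move right, go to q2
q2 | __c[b]bba   read b → write a, move right, go to q2
q2 | __ca[b]ba   read b → write a, move right, go to q2
q2 | __caa[b]a   read b → write a, move right, go to q2
q2 | __caaa[a]   read a → write _, move left, go to q2
q2 | __caa[a]_   read a → write _, move left, go to q2
q2 | __ca[a]__   read a → write _, move left, go to q2
q2 | __c[a]___   read a → write _, move left, go to q2
q2 | __[c]____   read c → write _, move left, go to q2
q2 | _[_]_____   read _ → write b, move left, go to q0
q0 | [_]b_____   read _ → write c, move right, go to q2
q2 | c[b]_____   read b → write a, move right, go to q2
q2 | ca[_]____   read _ → write b, move left, go to q0
q0 | c[a]b____   read a → write c, move right, go to q1
q1 | cc[b]____
The non-blank tape span at halt is ccb.

ccb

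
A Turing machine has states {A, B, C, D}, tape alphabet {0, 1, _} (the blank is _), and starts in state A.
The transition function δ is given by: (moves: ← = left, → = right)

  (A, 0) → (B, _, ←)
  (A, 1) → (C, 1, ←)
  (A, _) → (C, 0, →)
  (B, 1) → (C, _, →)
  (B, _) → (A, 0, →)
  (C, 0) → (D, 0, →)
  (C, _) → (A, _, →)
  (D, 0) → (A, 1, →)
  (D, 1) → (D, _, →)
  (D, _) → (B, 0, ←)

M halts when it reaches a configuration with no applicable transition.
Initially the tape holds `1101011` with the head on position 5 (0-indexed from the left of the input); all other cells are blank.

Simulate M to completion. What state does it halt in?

state=A head=5 tape=11010[1]1_   (A,1)→(C,1,←)
state=C head=4 tape=1101[0]11_   (C,0)→(D,0,→)
state=D head=5 tape=11010[1]1_   (D,1)→(D,_,→)
state=D head=6 tape=11010_[1]_   (D,1)→(D,_,→)
state=D head=7 tape=11010__[_]   (D,_)→(B,0,←)
state=B head=6 tape=11010_[_]0   (B,_)→(A,0,→)
state=A head=7 tape=11010_0[0]   (A,0)→(B,_,←)
state=B head=6 tape=11010_[0]_
No transition is defined for (B, 0); M halts in state B.

B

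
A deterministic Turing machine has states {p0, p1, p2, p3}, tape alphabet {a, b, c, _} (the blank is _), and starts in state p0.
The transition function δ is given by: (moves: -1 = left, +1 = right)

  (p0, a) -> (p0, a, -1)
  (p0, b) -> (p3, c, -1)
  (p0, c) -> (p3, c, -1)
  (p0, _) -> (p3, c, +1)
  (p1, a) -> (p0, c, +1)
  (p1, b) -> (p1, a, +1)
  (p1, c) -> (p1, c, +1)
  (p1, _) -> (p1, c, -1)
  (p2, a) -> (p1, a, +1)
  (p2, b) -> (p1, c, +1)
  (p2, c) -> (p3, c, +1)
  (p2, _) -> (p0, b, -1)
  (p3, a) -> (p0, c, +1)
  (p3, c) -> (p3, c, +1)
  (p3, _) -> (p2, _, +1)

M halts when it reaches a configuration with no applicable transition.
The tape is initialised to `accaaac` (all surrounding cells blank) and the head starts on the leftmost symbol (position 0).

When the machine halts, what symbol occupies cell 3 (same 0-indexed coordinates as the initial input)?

c

p0 | _[a]ccaaac__   read a → write a, move -1, go to p0
p0 | [_]accaaac__   read _ → write c, move +1, go to p3
p3 | c[a]ccaaac__   read a → write c, move +1, go to p0
p0 | cc[c]caaac__   read c → write c, move -1, go to p3
p3 | c[c]ccaaac__   read c → write c, move +1, go to p3
p3 | cc[c]caaac__   read c → write c, move +1, go to p3
p3 | ccc[c]aaac__   read c → write c, move +1, go to p3
p3 | cccc[a]aac__   read a → write c, move +1, go to p0
p0 | ccccc[a]ac__   read a → write a, move -1, go to p0
p0 | cccc[c]aac__   read c → write c, move -1, go to p3
p3 | ccc[c]caac__   read c → write c, move +1, go to p3
p3 | cccc[c]aac__   read c → write c, move +1, go to p3
p3 | ccccc[a]ac__   read a → write c, move +1, go to p0
p0 | cccccc[a]c__   read a → write a, move -1, go to p0
p0 | ccccc[c]ac__   read c → write c, move -1, go to p3
p3 | cccc[c]cac__   read c → write c, move +1, go to p3
p3 | ccccc[c]ac__   read c → write c, move +1, go to p3
p3 | cccccc[a]c__   read a → write c, move +1, go to p0
p0 | ccccccc[c]__   read c → write c, move -1, go to p3
p3 | cccccc[c]c__   read c → write c, move +1, go to p3
p3 | ccccccc[c]__   read c → write c, move +1, go to p3
p3 | cccccccc[_]_   read _ → write _, move +1, go to p2
p2 | cccccccc_[_]   read _ → write b, move -1, go to p0
p0 | cccccccc[_]b   read _ → write c, move +1, go to p3
p3 | ccccccccc[b]
Cell 3 holds c when M halts.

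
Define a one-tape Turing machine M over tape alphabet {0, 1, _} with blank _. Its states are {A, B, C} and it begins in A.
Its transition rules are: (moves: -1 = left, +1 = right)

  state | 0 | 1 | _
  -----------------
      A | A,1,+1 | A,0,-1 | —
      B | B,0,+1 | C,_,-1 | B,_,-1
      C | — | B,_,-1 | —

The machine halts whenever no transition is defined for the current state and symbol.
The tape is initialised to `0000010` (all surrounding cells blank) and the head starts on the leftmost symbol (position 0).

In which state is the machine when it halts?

A

state=A head=0 tape=_[0]000010   (A,0)→(A,1,+1)
state=A head=1 tape=_1[0]00010   (A,0)→(A,1,+1)
state=A head=2 tape=_11[0]0010   (A,0)→(A,1,+1)
state=A head=3 tape=_111[0]010   (A,0)→(A,1,+1)
state=A head=4 tape=_1111[0]10   (A,0)→(A,1,+1)
state=A head=5 tape=_11111[1]0   (A,1)→(A,0,-1)
state=A head=4 tape=_1111[1]00   (A,1)→(A,0,-1)
state=A head=3 tape=_111[1]000   (A,1)→(A,0,-1)
state=A head=2 tape=_11[1]0000   (A,1)→(A,0,-1)
state=A head=1 tape=_1[1]00000   (A,1)→(A,0,-1)
state=A head=0 tape=_[1]000000   (A,1)→(A,0,-1)
state=A head=-1 tape=[_]0000000
No transition is defined for (A, _); M halts in state A.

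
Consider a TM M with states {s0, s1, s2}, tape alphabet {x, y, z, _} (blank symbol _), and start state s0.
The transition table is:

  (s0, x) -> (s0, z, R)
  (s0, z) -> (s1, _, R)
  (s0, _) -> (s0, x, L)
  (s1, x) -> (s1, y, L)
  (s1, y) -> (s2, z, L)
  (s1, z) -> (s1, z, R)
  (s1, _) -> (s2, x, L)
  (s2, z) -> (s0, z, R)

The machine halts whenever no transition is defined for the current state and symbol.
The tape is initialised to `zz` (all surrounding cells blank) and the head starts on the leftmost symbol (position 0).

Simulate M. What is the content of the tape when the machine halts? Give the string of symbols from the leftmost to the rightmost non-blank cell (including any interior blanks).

zzy

s0 | [z]z__   read z → write _, move R, go to s1
s1 | _[z]__   read z → write z, move R, go to s1
s1 | _z[_]_   read _ → write x, move L, go to s2
s2 | _[z]x_   read z → write z, move R, go to s0
s0 | _z[x]_   read x → write z, move R, go to s0
s0 | _zz[_]   read _ → write x, move L, go to s0
s0 | _z[z]x   read z → write _, move R, go to s1
s1 | _z_[x]   read x → write y, move L, go to s1
s1 | _z[_]y   read _ → write x, move L, go to s2
s2 | _[z]xy   read z → write z, move R, go to s0
s0 | _z[x]y   read x → write z, move R, go to s0
s0 | _zz[y]
The non-blank tape span at halt is zzy.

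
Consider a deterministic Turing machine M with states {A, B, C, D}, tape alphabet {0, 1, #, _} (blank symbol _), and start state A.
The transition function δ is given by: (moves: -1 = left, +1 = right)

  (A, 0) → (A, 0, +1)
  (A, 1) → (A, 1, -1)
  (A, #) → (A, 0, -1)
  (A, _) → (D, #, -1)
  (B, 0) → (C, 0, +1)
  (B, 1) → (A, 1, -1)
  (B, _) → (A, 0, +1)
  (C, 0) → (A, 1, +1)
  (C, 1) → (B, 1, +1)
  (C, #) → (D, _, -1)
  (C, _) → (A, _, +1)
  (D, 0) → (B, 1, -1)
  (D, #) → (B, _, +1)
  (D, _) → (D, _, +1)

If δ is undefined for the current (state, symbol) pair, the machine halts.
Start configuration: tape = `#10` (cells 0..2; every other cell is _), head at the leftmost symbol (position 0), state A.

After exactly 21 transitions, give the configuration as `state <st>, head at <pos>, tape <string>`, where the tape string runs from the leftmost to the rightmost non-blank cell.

state=A head=0 tape=__[#]10____   (A,#)→(A,0,-1)
state=A head=-1 tape=_[_]010____   (A,_)→(D,#,-1)
state=D head=-2 tape=[_]#010____   (D,_)→(D,_,+1)
state=D head=-1 tape=_[#]010____   (D,#)→(B,_,+1)
state=B head=0 tape=__[0]10____   (B,0)→(C,0,+1)
state=C head=1 tape=__0[1]0____   (C,1)→(B,1,+1)
state=B head=2 tape=__01[0]____   (B,0)→(C,0,+1)
state=C head=3 tape=__010[_]___   (C,_)→(A,_,+1)
state=A head=4 tape=__010_[_]__   (A,_)→(D,#,-1)
state=D head=3 tape=__010[_]#__   (D,_)→(D,_,+1)
state=D head=4 tape=__010_[#]__   (D,#)→(B,_,+1)
state=B head=5 tape=__010__[_]_   (B,_)→(A,0,+1)
state=A head=6 tape=__010__0[_]   (A,_)→(D,#,-1)
state=D head=5 tape=__010__[0]#   (D,0)→(B,1,-1)
state=B head=4 tape=__010_[_]1#   (B,_)→(A,0,+1)
state=A head=5 tape=__010_0[1]#   (A,1)→(A,1,-1)
state=A head=4 tape=__010_[0]1#   (A,0)→(A,0,+1)
state=A head=5 tape=__010_0[1]#   (A,1)→(A,1,-1)
state=A head=4 tape=__010_[0]1#   (A,0)→(A,0,+1)
state=A head=5 tape=__010_0[1]#   (A,1)→(A,1,-1)
state=A head=4 tape=__010_[0]1#   (A,0)→(A,0,+1)
state=A head=5 tape=__010_0[1]#
After 21 steps: state A, head at 5, tape 010_01#.

state A, head at 5, tape 010_01#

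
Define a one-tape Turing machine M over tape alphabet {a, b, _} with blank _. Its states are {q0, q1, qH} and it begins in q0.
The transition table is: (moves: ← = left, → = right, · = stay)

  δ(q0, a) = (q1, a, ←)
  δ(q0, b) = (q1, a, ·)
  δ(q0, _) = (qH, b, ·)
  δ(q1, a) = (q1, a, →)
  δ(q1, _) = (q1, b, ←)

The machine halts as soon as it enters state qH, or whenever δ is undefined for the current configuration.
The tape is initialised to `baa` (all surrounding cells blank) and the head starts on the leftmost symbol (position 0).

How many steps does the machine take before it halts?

6

q0 | [b]aa_   read b → write a, move ·, go to q1
q1 | [a]aa_   read a → write a, move →, go to q1
q1 | a[a]a_   read a → write a, move →, go to q1
q1 | aa[a]_   read a → write a, move →, go to q1
q1 | aaa[_]   read _ → write b, move ←, go to q1
q1 | aa[a]b   read a → write a, move →, go to q1
q1 | aaa[b]
M halts after 6 transitions.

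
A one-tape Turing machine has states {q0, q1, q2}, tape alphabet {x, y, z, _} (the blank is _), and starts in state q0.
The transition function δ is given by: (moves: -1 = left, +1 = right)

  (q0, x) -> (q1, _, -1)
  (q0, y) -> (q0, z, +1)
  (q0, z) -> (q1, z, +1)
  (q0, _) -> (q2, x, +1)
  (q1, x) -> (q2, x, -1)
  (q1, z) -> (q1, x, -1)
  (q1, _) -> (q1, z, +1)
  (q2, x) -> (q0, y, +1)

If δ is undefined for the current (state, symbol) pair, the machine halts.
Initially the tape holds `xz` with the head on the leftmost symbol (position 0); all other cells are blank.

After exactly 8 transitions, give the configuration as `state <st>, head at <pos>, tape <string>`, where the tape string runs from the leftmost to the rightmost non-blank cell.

q0 | __[x]z   read x → write _, move -1, go to q1
q1 | _[_]_z   read _ → write z, move +1, go to q1
q1 | _z[_]z   read _ → write z, move +1, go to q1
q1 | _zz[z]   read z → write x, move -1, go to q1
q1 | _z[z]x   read z → write x, move -1, go to q1
q1 | _[z]xx   read z → write x, move -1, go to q1
q1 | [_]xxx   read _ → write z, move +1, go to q1
q1 | z[x]xx   read x → write x, move -1, go to q2
q2 | [z]xxx
After 8 steps: state q2, head at -2, tape zxxx.

state q2, head at -2, tape zxxx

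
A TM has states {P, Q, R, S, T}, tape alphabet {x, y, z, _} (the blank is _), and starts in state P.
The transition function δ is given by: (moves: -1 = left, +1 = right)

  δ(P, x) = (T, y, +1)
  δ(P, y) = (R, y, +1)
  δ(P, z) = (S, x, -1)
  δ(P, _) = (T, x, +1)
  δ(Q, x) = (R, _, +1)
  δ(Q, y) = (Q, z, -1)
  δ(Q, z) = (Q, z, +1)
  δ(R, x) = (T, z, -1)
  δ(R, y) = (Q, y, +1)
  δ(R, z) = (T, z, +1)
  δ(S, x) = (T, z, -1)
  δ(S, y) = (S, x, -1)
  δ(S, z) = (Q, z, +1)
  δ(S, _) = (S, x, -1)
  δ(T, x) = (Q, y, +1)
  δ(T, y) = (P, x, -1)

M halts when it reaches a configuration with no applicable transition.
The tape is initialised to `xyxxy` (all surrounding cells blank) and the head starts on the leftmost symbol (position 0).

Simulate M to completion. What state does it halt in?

P | _[x]yxxy   read x → write y, move +1, go to T
T | _y[y]xxy   read y → write x, move -1, go to P
P | _[y]xxxy   read y → write y, move +1, go to R
R | _y[x]xxy   read x → write z, move -1, go to T
T | _[y]zxxy   read y → write x, move -1, go to P
P | [_]xzxxy   read _ → write x, move +1, go to T
T | x[x]zxxy   read x → write y, move +1, go to Q
Q | xy[z]xxy   read z → write z, move +1, go to Q
Q | xyz[x]xy   read x → write _, move +1, go to R
R | xyz_[x]y   read x → write z, move -1, go to T
T | xyz[_]zy
No transition is defined for (T, _); M halts in state T.

T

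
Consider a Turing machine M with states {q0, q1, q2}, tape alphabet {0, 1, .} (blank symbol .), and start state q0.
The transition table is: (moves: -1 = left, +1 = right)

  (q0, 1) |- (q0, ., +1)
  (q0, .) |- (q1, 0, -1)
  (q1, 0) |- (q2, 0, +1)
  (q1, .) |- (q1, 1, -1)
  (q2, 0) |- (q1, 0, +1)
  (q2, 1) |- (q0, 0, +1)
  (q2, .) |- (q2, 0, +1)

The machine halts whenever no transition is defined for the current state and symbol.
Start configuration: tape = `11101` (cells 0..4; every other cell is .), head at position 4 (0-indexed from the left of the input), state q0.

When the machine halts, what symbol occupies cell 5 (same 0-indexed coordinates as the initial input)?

state=q0 head=4 tape=1110[1].   (q0,1)→(q0,.,+1)
state=q0 head=5 tape=1110.[.]   (q0,.)→(q1,0,-1)
state=q1 head=4 tape=1110[.]0   (q1,.)→(q1,1,-1)
state=q1 head=3 tape=111[0]10   (q1,0)→(q2,0,+1)
state=q2 head=4 tape=1110[1]0   (q2,1)→(q0,0,+1)
state=q0 head=5 tape=11100[0]
Cell 5 holds 0 when M halts.

0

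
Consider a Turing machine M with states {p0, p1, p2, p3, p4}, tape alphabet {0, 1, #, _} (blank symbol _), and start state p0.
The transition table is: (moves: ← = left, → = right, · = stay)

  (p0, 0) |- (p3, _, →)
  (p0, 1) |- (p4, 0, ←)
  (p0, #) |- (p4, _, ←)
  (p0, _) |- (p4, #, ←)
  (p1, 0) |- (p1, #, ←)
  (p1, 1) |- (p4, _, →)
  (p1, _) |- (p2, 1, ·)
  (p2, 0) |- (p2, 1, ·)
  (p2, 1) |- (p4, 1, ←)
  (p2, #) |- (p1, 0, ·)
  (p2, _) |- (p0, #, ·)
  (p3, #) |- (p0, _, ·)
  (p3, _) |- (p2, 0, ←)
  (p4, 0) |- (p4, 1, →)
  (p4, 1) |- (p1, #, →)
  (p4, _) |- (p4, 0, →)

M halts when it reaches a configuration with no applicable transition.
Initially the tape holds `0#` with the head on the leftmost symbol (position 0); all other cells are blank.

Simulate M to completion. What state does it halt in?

p0 | [0]#   read 0 → write _, move →, go to p3
p3 | _[#]   read # → write _, move ·, go to p0
p0 | _[_]   read _ → write #, move ←, go to p4
p4 | [_]#   read _ → write 0, move →, go to p4
p4 | 0[#]
No transition is defined for (p4, #); M halts in state p4.

p4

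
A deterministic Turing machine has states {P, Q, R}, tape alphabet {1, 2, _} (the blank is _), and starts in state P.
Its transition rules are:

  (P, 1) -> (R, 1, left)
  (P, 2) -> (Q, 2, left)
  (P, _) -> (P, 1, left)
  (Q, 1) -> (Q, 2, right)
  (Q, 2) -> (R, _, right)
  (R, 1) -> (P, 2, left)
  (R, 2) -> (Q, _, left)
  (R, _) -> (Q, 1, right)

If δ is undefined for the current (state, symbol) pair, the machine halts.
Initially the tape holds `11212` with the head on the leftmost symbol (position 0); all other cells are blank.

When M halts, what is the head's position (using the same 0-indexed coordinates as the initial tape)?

0

state=P head=0 tape=_[1]1212   (P,1)→(R,1,left)
state=R head=-1 tape=[_]11212   (R,_)→(Q,1,right)
state=Q head=0 tape=1[1]1212   (Q,1)→(Q,2,right)
state=Q head=1 tape=12[1]212   (Q,1)→(Q,2,right)
state=Q head=2 tape=122[2]12   (Q,2)→(R,_,right)
state=R head=3 tape=122_[1]2   (R,1)→(P,2,left)
state=P head=2 tape=122[_]22   (P,_)→(P,1,left)
state=P head=1 tape=12[2]122   (P,2)→(Q,2,left)
state=Q head=0 tape=1[2]2122   (Q,2)→(R,_,right)
state=R head=1 tape=1_[2]122   (R,2)→(Q,_,left)
state=Q head=0 tape=1[_]_122
At halt the head is at cell 0.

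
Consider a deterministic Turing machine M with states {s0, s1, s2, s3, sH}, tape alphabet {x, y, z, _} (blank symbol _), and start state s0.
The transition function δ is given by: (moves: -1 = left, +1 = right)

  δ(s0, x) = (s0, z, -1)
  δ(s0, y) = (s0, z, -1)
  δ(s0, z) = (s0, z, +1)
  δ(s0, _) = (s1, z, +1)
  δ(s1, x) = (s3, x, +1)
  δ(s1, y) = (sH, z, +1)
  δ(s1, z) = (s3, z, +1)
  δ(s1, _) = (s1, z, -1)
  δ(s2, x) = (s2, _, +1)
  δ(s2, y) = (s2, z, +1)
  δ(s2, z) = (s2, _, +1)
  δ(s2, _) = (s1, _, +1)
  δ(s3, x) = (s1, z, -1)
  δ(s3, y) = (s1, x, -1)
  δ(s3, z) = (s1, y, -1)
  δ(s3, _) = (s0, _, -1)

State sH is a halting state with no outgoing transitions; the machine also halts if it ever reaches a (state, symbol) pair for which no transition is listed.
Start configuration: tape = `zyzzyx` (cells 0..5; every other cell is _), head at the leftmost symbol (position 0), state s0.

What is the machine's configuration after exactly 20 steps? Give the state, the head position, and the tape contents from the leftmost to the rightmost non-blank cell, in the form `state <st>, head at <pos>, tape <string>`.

state s1, head at 6, tape zzzzzzzz

state=s0 head=0 tape=[z]yzzyx__   (s0,z)→(s0,z,+1)
state=s0 head=1 tape=z[y]zzyx__   (s0,y)→(s0,z,-1)
state=s0 head=0 tape=[z]zzzyx__   (s0,z)→(s0,z,+1)
state=s0 head=1 tape=z[z]zzyx__   (s0,z)→(s0,z,+1)
state=s0 head=2 tape=zz[z]zyx__   (s0,z)→(s0,z,+1)
state=s0 head=3 tape=zzz[z]yx__   (s0,z)→(s0,z,+1)
state=s0 head=4 tape=zzzz[y]x__   (s0,y)→(s0,z,-1)
state=s0 head=3 tape=zzz[z]zx__   (s0,z)→(s0,z,+1)
state=s0 head=4 tape=zzzz[z]x__   (s0,z)→(s0,z,+1)
state=s0 head=5 tape=zzzzz[x]__   (s0,x)→(s0,z,-1)
state=s0 head=4 tape=zzzz[z]z__   (s0,z)→(s0,z,+1)
state=s0 head=5 tape=zzzzz[z]__   (s0,z)→(s0,z,+1)
state=s0 head=6 tape=zzzzzz[_]_   (s0,_)→(s1,z,+1)
state=s1 head=7 tape=zzzzzzz[_]   (s1,_)→(s1,z,-1)
state=s1 head=6 tape=zzzzzz[z]z   (s1,z)→(s3,z,+1)
state=s3 head=7 tape=zzzzzzz[z]   (s3,z)→(s1,y,-1)
state=s1 head=6 tape=zzzzzz[z]y   (s1,z)→(s3,z,+1)
state=s3 head=7 tape=zzzzzzz[y]   (s3,y)→(s1,x,-1)
state=s1 head=6 tape=zzzzzz[z]x   (s1,z)→(s3,z,+1)
state=s3 head=7 tape=zzzzzzz[x]   (s3,x)→(s1,z,-1)
state=s1 head=6 tape=zzzzzz[z]z
After 20 steps: state s1, head at 6, tape zzzzzzzz.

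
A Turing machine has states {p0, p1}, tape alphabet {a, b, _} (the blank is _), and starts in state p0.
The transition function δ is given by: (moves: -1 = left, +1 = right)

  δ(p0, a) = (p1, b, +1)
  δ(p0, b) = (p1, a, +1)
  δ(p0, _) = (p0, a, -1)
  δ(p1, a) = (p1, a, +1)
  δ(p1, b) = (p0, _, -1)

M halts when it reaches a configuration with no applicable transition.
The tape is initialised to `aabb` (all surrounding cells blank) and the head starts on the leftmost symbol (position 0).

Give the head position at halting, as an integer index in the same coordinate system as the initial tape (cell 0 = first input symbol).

p0 | [a]abb   read a → write b, move +1, go to p1
p1 | b[a]bb   read a → write a, move +1, go to p1
p1 | ba[b]b   read b → write _, move -1, go to p0
p0 | b[a]_b   read a → write b, move +1, go to p1
p1 | bb[_]b
At halt the head is at cell 2.

2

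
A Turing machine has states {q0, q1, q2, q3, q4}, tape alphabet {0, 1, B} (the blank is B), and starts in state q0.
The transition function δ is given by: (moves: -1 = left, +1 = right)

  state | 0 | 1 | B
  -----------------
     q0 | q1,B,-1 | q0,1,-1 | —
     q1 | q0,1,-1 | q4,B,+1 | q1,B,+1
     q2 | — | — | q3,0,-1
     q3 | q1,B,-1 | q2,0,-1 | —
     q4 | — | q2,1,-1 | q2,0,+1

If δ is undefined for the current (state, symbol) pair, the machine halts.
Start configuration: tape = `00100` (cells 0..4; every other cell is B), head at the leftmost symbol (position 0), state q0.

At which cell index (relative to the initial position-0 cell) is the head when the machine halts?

0

state=q0 head=0 tape=B[0]0100   (q0,0)→(q1,B,-1)
state=q1 head=-1 tape=[B]B0100   (q1,B)→(q1,B,+1)
state=q1 head=0 tape=B[B]0100   (q1,B)→(q1,B,+1)
state=q1 head=1 tape=BB[0]100   (q1,0)→(q0,1,-1)
state=q0 head=0 tape=B[B]1100
At halt the head is at cell 0.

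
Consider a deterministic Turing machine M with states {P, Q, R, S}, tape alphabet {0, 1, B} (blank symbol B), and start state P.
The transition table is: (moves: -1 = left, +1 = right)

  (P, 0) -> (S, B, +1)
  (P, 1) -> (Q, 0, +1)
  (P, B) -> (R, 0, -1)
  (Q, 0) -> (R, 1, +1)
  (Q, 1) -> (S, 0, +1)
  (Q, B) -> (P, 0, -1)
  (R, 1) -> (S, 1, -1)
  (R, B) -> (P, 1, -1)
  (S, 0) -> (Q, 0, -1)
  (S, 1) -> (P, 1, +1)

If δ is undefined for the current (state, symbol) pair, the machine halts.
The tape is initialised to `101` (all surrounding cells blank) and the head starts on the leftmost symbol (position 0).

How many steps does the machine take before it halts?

11

P | [1]01B   read 1 → write 0, move +1, go to Q
Q | 0[0]1B   read 0 → write 1, move +1, go to R
R | 01[1]B   read 1 → write 1, move -1, go to S
S | 0[1]1B   read 1 → write 1, move +1, go to P
P | 01[1]B   read 1 → write 0, move +1, go to Q
Q | 010[B]   read B → write 0, move -1, go to P
P | 01[0]0   read 0 → write B, move +1, go to S
S | 01B[0]   read 0 → write 0, move -1, go to Q
Q | 01[B]0   read B → write 0, move -1, go to P
P | 0[1]00   read 1 → write 0, move +1, go to Q
Q | 00[0]0   read 0 → write 1, move +1, go to R
R | 001[0]
M halts after 11 transitions.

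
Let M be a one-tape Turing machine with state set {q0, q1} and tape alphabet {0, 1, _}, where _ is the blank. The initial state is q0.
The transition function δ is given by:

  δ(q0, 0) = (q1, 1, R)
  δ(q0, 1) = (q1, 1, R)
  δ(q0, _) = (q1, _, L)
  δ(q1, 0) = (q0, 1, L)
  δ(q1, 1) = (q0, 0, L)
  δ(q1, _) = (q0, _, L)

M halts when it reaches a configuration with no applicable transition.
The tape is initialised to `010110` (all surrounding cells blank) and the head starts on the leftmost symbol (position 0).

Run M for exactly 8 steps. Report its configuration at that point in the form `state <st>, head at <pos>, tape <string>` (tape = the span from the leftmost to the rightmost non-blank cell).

state q0, head at 0, tape 110110

state=q0 head=0 tape=[0]10110   (q0,0)→(q1,1,R)
state=q1 head=1 tape=1[1]0110   (q1,1)→(q0,0,L)
state=q0 head=0 tape=[1]00110   (q0,1)→(q1,1,R)
state=q1 head=1 tape=1[0]0110   (q1,0)→(q0,1,L)
state=q0 head=0 tape=[1]10110   (q0,1)→(q1,1,R)
state=q1 head=1 tape=1[1]0110   (q1,1)→(q0,0,L)
state=q0 head=0 tape=[1]00110   (q0,1)→(q1,1,R)
state=q1 head=1 tape=1[0]0110   (q1,0)→(q0,1,L)
state=q0 head=0 tape=[1]10110
After 8 steps: state q0, head at 0, tape 110110.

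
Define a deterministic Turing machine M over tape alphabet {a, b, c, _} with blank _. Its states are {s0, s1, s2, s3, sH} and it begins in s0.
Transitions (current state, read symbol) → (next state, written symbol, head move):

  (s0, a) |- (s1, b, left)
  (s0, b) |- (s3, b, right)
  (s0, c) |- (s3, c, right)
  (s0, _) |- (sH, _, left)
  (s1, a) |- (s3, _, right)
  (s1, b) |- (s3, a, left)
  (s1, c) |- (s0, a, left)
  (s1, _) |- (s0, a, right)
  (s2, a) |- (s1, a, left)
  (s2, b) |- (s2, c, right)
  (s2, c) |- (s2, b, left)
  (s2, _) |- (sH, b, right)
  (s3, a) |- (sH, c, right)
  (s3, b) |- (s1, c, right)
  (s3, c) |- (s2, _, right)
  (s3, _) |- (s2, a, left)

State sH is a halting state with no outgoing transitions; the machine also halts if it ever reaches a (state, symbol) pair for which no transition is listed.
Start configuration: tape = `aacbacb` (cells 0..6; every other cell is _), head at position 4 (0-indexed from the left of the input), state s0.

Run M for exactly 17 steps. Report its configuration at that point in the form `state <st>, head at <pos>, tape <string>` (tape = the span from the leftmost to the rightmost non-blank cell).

state s3, head at 5, tape aa__cab

state=s0 head=4 tape=aacb[a]cb   (s0,a)→(s1,b,left)
state=s1 head=3 tape=aac[b]bcb   (s1,b)→(s3,a,left)
state=s3 head=2 tape=aa[c]abcb   (s3,c)→(s2,_,right)
state=s2 head=3 tape=aa_[a]bcb   (s2,a)→(s1,a,left)
state=s1 head=2 tape=aa[_]abcb   (s1,_)→(s0,a,right)
state=s0 head=3 tape=aaa[a]bcb   (s0,a)→(s1,b,left)
state=s1 head=2 tape=aa[a]bbcb   (s1,a)→(s3,_,right)
state=s3 head=3 tape=aa_[b]bcb   (s3,b)→(s1,c,right)
state=s1 head=4 tape=aa_c[b]cb   (s1,b)→(s3,a,left)
state=s3 head=3 tape=aa_[c]acb   (s3,c)→(s2,_,right)
state=s2 head=4 tape=aa__[a]cb   (s2,a)→(s1,a,left)
state=s1 head=3 tape=aa_[_]acb   (s1,_)→(s0,a,right)
state=s0 head=4 tape=aa_a[a]cb   (s0,a)→(s1,b,left)
state=s1 head=3 tape=aa_[a]bcb   (s1,a)→(s3,_,right)
state=s3 head=4 tape=aa__[b]cb   (s3,b)→(s1,c,right)
state=s1 head=5 tape=aa__c[c]b   (s1,c)→(s0,a,left)
state=s0 head=4 tape=aa__[c]ab   (s0,c)→(s3,c,right)
state=s3 head=5 tape=aa__c[a]b
After 17 steps: state s3, head at 5, tape aa__cab.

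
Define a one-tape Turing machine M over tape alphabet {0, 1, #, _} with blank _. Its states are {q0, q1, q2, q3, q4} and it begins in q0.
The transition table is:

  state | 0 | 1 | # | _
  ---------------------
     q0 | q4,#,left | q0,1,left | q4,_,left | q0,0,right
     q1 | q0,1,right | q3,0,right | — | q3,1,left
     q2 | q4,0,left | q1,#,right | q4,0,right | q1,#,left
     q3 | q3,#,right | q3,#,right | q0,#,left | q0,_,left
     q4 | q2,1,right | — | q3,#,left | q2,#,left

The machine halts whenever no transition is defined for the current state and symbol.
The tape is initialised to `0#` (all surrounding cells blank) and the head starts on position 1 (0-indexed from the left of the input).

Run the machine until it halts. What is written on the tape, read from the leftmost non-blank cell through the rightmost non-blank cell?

state=q0 head=1 tape=_____0[#]   (q0,#)→(q4,_,left)
state=q4 head=0 tape=_____[0]_   (q4,0)→(q2,1,right)
state=q2 head=1 tape=_____1[_]   (q2,_)→(q1,#,left)
state=q1 head=0 tape=_____[1]#   (q1,1)→(q3,0,right)
state=q3 head=1 tape=_____0[#]   (q3,#)→(q0,#,left)
state=q0 head=0 tape=_____[0]#   (q0,0)→(q4,#,left)
state=q4 head=-1 tape=____[_]##   (q4,_)→(q2,#,left)
state=q2 head=-2 tape=___[_]###   (q2,_)→(q1,#,left)
state=q1 head=-3 tape=__[_]####   (q1,_)→(q3,1,left)
state=q3 head=-4 tape=_[_]1####   (q3,_)→(q0,_,left)
state=q0 head=-5 tape=[_]_1####   (q0,_)→(q0,0,right)
state=q0 head=-4 tape=0[_]1####   (q0,_)→(q0,0,right)
state=q0 head=-3 tape=00[1]####   (q0,1)→(q0,1,left)
state=q0 head=-4 tape=0[0]1####   (q0,0)→(q4,#,left)
state=q4 head=-5 tape=[0]#1####   (q4,0)→(q2,1,right)
state=q2 head=-4 tape=1[#]1####   (q2,#)→(q4,0,right)
state=q4 head=-3 tape=10[1]####
The non-blank tape span at halt is 101####.

101####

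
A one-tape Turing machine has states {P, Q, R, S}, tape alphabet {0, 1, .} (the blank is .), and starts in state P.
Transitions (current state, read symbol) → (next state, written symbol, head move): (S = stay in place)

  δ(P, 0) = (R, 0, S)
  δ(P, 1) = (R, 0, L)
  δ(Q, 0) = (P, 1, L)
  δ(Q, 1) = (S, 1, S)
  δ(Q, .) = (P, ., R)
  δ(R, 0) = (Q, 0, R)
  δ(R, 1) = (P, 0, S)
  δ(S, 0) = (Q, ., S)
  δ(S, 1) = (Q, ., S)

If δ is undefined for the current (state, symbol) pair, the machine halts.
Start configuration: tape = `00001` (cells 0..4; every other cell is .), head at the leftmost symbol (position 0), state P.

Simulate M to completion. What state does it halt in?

state=P head=0 tape=[0]0001   (P,0)→(R,0,S)
state=R head=0 tape=[0]0001   (R,0)→(Q,0,R)
state=Q head=1 tape=0[0]001   (Q,0)→(P,1,L)
state=P head=0 tape=[0]1001   (P,0)→(R,0,S)
state=R head=0 tape=[0]1001   (R,0)→(Q,0,R)
state=Q head=1 tape=0[1]001   (Q,1)→(S,1,S)
state=S head=1 tape=0[1]001   (S,1)→(Q,.,S)
state=Q head=1 tape=0[.]001   (Q,.)→(P,.,R)
state=P head=2 tape=0.[0]01   (P,0)→(R,0,S)
state=R head=2 tape=0.[0]01   (R,0)→(Q,0,R)
state=Q head=3 tape=0.0[0]1   (Q,0)→(P,1,L)
state=P head=2 tape=0.[0]11   (P,0)→(R,0,S)
state=R head=2 tape=0.[0]11   (R,0)→(Q,0,R)
state=Q head=3 tape=0.0[1]1   (Q,1)→(S,1,S)
state=S head=3 tape=0.0[1]1   (S,1)→(Q,.,S)
state=Q head=3 tape=0.0[.]1   (Q,.)→(P,.,R)
state=P head=4 tape=0.0.[1]   (P,1)→(R,0,L)
state=R head=3 tape=0.0[.]0
No transition is defined for (R, .); M halts in state R.

R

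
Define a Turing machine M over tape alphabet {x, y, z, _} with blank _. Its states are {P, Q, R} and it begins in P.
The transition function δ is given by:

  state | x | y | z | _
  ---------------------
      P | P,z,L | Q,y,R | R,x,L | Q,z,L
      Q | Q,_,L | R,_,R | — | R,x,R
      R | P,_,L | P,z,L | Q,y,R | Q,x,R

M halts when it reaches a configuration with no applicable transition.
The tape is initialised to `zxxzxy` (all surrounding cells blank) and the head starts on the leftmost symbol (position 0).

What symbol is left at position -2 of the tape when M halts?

z

P | ____[z]xxzxy   read z → write x, move L, go to R
R | ___[_]xxxzxy   read _ → write x, move R, go to Q
Q | ___x[x]xxzxy   read x → write _, move L, go to Q
Q | ___[x]_xxzxy   read x → write _, move L, go to Q
Q | __[_]__xxzxy   read _ → write x, move R, go to R
R | __x[_]_xxzxy   read _ → write x, move R, go to Q
Q | __xx[_]xxzxy   read _ → write x, move R, go to R
R | __xxx[x]xzxy   read x → write _, move L, go to P
P | __xx[x]_xzxy   read x → write z, move L, go to P
P | __x[x]z_xzxy   read x → write z, move L, go to P
P | __[x]zz_xzxy   read x → write z, move L, go to P
P | _[_]zzz_xzxy   read _ → write z, move L, go to Q
Q | [_]zzzz_xzxy   read _ → write x, move R, go to R
R | x[z]zzz_xzxy   read z → write y, move R, go to Q
Q | xy[z]zz_xzxy
Cell -2 holds z when M halts.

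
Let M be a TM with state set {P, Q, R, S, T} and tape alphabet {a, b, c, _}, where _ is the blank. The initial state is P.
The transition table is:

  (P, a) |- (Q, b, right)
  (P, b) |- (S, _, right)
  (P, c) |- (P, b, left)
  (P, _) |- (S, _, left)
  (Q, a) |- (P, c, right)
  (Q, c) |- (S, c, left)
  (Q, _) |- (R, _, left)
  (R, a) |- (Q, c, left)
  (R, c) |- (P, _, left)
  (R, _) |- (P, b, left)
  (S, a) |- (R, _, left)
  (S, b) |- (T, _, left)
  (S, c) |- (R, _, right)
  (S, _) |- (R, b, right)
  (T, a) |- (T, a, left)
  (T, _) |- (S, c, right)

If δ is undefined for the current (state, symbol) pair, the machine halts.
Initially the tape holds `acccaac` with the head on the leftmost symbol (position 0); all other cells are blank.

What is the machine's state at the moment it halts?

P | _[a]cccaac   read a → write b, move right, go to Q
Q | _b[c]ccaac   read c → write c, move left, go to S
S | _[b]cccaac   read b → write _, move left, go to T
T | [_]_cccaac   read _ → write c, move right, go to S
S | c[_]cccaac   read _ → write b, move right, go to R
R | cb[c]ccaac   read c → write _, move left, go to P
P | c[b]_ccaac   read b → write _, move right, go to S
S | c_[_]ccaac   read _ → write b, move right, go to R
R | c_b[c]caac   read c → write _, move left, go to P
P | c_[b]_caac   read b → write _, move right, go to S
S | c__[_]caac   read _ → write b, move right, go to R
R | c__b[c]aac   read c → write _, move left, go to P
P | c__[b]_aac   read b → write _, move right, go to S
S | c___[_]aac   read _ → write b, move right, go to R
R | c___b[a]ac   read a → write c, move left, go to Q
Q | c___[b]cac
No transition is defined for (Q, b); M halts in state Q.

Q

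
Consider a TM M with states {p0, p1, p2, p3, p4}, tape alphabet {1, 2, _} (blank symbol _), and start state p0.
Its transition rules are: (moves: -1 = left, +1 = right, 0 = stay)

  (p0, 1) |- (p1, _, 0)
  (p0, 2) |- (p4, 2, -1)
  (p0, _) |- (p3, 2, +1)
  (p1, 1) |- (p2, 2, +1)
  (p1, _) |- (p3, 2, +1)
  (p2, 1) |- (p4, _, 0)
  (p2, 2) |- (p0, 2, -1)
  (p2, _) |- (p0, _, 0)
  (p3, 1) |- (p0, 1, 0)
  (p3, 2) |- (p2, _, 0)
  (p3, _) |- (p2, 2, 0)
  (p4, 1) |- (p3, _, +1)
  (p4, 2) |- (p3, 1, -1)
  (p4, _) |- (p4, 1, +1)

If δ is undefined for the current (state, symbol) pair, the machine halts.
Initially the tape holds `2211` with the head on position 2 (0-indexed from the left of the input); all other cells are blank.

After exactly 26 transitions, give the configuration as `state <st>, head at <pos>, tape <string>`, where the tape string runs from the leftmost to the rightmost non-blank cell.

state p2, head at 2, tape 22_122

p0 | 22[1]1__   read 1 → write _, move 0, go to p1
p1 | 22[_]1__   read _ → write 2, move +1, go to p3
p3 | 222[1]__   read 1 → write 1, move 0, go to p0
p0 | 222[1]__   read 1 → write _, move 0, go to p1
p1 | 222[_]__   read _ → write 2, move +1, go to p3
p3 | 2222[_]_   read _ → write 2, move 0, go to p2
p2 | 2222[2]_   read 2 → write 2, move -1, go to p0
p0 | 222[2]2_   read 2 → write 2, move -1, go to p4
p4 | 22[2]22_   read 2 → write 1, move -1, go to p3
p3 | 2[2]122_   read 2 → write _, move 0, go to p2
p2 | 2[_]122_   read _ → write _, move 0, go to p0
p0 | 2[_]122_   read _ → write 2, move +1, go to p3
p3 | 22[1]22_   read 1 → write 1, move 0, go to p0
p0 | 22[1]22_   read 1 → write _, move 0, go to p1
p1 | 22[_]22_   read _ → write 2, move +1, go to p3
p3 | 222[2]2_   read 2 → write _, move 0, go to p2
p2 | 222[_]2_   read _ → write _, move 0, go to p0
p0 | 222[_]2_   read _ → write 2, move +1, go to p3
p3 | 2222[2]_   read 2 → write _, move 0, go to p2
p2 | 2222[_]_   read _ → write _, move 0, go to p0
p0 | 2222[_]_   read _ → write 2, move +1, go to p3
p3 | 22222[_]   read _ → write 2, move 0, go to p2
p2 | 22222[2]   read 2 → write 2, move -1, go to p0
p0 | 2222[2]2   read 2 → write 2, move -1, go to p4
p4 | 222[2]22   read 2 → write 1, move -1, go to p3
p3 | 22[2]122   read 2 → write _, move 0, go to p2
p2 | 22[_]122
After 26 steps: state p2, head at 2, tape 22_122.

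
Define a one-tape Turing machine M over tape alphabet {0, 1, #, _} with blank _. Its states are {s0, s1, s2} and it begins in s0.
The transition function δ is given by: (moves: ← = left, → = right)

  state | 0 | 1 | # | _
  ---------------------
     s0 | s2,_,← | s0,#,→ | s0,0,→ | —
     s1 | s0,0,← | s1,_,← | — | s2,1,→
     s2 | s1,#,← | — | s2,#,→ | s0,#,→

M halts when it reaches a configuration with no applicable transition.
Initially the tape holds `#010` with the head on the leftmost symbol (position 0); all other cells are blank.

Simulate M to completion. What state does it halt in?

state=s0 head=0 tape=_[#]010_   (s0,#)→(s0,0,→)
state=s0 head=1 tape=_0[0]10_   (s0,0)→(s2,_,←)
state=s2 head=0 tape=_[0]_10_   (s2,0)→(s1,#,←)
state=s1 head=-1 tape=[_]#_10_   (s1,_)→(s2,1,→)
state=s2 head=0 tape=1[#]_10_   (s2,#)→(s2,#,→)
state=s2 head=1 tape=1#[_]10_   (s2,_)→(s0,#,→)
state=s0 head=2 tape=1##[1]0_   (s0,1)→(s0,#,→)
state=s0 head=3 tape=1###[0]_   (s0,0)→(s2,_,←)
state=s2 head=2 tape=1##[#]__   (s2,#)→(s2,#,→)
state=s2 head=3 tape=1###[_]_   (s2,_)→(s0,#,→)
state=s0 head=4 tape=1####[_]
No transition is defined for (s0, _); M halts in state s0.

s0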